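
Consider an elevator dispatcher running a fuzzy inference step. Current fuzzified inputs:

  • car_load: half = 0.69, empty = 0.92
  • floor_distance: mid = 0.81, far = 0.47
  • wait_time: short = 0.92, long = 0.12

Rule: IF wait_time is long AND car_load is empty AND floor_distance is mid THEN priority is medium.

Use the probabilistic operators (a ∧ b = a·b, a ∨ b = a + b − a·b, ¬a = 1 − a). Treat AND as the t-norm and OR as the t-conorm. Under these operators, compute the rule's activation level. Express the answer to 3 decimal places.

0.089

firing strength: long=0.12, empty=0.92, mid=0.81; AND[a·b] → w = 0.0894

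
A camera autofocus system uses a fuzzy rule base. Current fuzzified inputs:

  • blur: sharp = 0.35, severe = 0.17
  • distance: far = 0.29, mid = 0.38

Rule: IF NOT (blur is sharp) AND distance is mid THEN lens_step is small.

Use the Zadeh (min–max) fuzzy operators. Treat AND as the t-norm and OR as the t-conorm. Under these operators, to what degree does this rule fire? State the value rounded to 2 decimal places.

0.38

firing strength: ¬sharp=1−0.35=0.65, mid=0.38; AND[min(a, b)] → w = 0.38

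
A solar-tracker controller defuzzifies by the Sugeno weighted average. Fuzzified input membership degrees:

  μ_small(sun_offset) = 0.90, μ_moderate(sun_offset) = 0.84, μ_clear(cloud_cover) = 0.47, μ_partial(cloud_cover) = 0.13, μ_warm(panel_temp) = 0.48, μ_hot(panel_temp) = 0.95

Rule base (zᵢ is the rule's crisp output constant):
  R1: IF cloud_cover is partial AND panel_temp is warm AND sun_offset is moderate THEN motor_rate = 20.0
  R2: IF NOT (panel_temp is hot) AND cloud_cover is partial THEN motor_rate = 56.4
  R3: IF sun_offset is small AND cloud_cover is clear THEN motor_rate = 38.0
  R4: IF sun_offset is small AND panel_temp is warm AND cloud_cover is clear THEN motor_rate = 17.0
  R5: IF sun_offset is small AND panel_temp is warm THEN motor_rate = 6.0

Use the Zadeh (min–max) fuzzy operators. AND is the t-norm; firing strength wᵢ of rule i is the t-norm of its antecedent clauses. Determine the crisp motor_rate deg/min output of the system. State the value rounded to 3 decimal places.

R1 (z=20.0): partial=0.13, warm=0.48, moderate=0.84; AND[min(a, b)] → w = 0.13
R2 (z=56.4): ¬hot=1−0.95=0.05, partial=0.13; AND[min(a, b)] → w = 0.05
R3 (z=38.0): small=0.90, clear=0.47; AND[min(a, b)] → w = 0.47
R4 (z=17.0): small=0.90, warm=0.48, clear=0.47; AND[min(a, b)] → w = 0.47
R5 (z=6.0): small=0.90, warm=0.48; AND[min(a, b)] → w = 0.48
Weighted average = (0.13·20.0 + 0.05·56.4 + 0.47·38.0 + 0.47·17.0 + 0.48·6.0) / (0.13 + 0.05 + 0.47 + 0.47 + 0.48)
  = 34.1500 / 1.6000 = 21.344

21.344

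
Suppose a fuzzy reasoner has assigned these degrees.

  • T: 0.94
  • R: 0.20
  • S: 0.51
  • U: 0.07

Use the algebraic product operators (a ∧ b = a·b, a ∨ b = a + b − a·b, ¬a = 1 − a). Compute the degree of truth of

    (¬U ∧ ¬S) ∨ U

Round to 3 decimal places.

¬U = 1 − 0.0700 = 0.9300
¬S = 1 − 0.5100 = 0.4900
¬U ∧ ¬S = a·b on (0.9300, 0.4900) = 0.4557
(¬U ∧ ¬S) ∨ U = a + b − a·b on (0.4557, 0.0700) = 0.4938

0.494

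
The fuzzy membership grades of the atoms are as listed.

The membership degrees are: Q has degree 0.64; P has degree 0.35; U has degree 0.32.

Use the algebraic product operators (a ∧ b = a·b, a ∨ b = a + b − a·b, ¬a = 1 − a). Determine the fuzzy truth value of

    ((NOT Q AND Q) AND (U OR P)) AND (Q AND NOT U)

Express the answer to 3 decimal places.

0.056

NOT Q = 1 − 0.6400 = 0.3600
NOT Q AND Q = a·b on (0.3600, 0.6400) = 0.2304
U OR P = a + b − a·b on (0.3200, 0.3500) = 0.5580
(NOT Q AND Q) AND (U OR P) = a·b on (0.2304, 0.5580) = 0.1286
NOT U = 1 − 0.3200 = 0.6800
Q AND NOT U = a·b on (0.6400, 0.6800) = 0.4352
((NOT Q AND Q) AND (U OR P)) AND (Q AND NOT U) = a·b on (0.1286, 0.4352) = 0.0560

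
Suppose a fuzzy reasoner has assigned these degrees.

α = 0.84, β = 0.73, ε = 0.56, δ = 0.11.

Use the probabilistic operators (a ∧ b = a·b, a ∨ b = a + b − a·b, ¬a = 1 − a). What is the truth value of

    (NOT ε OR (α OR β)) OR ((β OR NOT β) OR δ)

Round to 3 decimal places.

0.996

NOT ε = 1 − 0.5600 = 0.4400
α OR β = a + b − a·b on (0.8400, 0.7300) = 0.9568
NOT ε OR (α OR β) = a + b − a·b on (0.4400, 0.9568) = 0.9758
NOT β = 1 − 0.7300 = 0.2700
β OR NOT β = a + b − a·b on (0.7300, 0.2700) = 0.8029
(β OR NOT β) OR δ = a + b − a·b on (0.8029, 0.1100) = 0.8246
(NOT ε OR (α OR β)) OR ((β OR NOT β) OR δ) = a + b − a·b on (0.9758, 0.8246) = 0.9958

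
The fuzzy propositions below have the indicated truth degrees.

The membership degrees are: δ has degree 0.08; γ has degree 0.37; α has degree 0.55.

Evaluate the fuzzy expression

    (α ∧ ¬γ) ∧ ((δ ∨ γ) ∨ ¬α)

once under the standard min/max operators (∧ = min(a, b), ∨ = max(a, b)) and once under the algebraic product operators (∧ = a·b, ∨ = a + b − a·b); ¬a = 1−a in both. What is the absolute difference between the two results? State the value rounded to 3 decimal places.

Under standard min/max:
  ¬γ = 1 − 0.37 = 0.63
  α ∧ ¬γ = min(a, b) on (0.55, 0.63) = 0.55
  δ ∨ γ = max(a, b) on (0.08, 0.37) = 0.37
  ¬α = 1 − 0.55 = 0.45
  (δ ∨ γ) ∨ ¬α = max(a, b) on (0.37, 0.45) = 0.45
  (α ∧ ¬γ) ∧ ((δ ∨ γ) ∨ ¬α) = min(a, b) on (0.55, 0.45) = 0.45
  → value = 0.4500
Under algebraic product:
  ¬γ = 1 − 0.3700 = 0.6300
  α ∧ ¬γ = a·b on (0.5500, 0.6300) = 0.3465
  δ ∨ γ = a + b − a·b on (0.0800, 0.3700) = 0.4204
  ¬α = 1 − 0.5500 = 0.4500
  (δ ∨ γ) ∨ ¬α = a + b − a·b on (0.4204, 0.4500) = 0.6812
  (α ∧ ¬γ) ∧ ((δ ∨ γ) ∨ ¬α) = a·b on (0.3465, 0.6812) = 0.2360
  → value = 0.2360
|0.4500 − 0.2360| = 0.214

0.214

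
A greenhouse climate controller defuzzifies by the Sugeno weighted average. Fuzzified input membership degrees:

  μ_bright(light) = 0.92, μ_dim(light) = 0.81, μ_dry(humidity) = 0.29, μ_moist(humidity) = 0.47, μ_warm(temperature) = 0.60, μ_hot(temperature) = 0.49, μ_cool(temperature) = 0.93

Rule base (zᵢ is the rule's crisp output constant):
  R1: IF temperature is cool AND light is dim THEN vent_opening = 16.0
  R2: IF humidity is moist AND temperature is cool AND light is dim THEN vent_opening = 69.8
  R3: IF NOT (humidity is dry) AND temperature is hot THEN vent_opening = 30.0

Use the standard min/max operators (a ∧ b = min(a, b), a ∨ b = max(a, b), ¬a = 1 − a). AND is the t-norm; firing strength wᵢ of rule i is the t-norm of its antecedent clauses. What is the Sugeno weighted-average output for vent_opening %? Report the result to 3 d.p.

34.162

R1 (z=16.0): cool=0.93, dim=0.81; AND[min(a, b)] → w = 0.81
R2 (z=69.8): moist=0.47, cool=0.93, dim=0.81; AND[min(a, b)] → w = 0.47
R3 (z=30.0): ¬dry=1−0.29=0.71, hot=0.49; AND[min(a, b)] → w = 0.49
Weighted average = (0.81·16.0 + 0.47·69.8 + 0.49·30.0) / (0.81 + 0.47 + 0.49)
  = 60.4660 / 1.7700 = 34.162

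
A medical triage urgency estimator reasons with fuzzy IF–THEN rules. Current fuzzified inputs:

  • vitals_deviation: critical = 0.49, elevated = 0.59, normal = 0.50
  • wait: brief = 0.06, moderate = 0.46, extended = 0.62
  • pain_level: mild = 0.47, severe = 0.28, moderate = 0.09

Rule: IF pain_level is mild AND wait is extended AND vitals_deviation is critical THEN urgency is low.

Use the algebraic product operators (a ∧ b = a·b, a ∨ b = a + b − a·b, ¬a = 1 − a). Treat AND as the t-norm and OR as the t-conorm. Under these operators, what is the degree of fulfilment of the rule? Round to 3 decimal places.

firing strength: mild=0.47, extended=0.62, critical=0.49; AND[a·b] → w = 0.1428

0.143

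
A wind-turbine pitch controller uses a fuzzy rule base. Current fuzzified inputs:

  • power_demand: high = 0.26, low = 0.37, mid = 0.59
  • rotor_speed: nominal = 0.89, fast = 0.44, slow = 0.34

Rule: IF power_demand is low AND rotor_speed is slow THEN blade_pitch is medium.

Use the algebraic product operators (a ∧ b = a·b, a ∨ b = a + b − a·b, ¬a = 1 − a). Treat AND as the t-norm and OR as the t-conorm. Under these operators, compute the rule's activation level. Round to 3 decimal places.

0.126

firing strength: low=0.37, slow=0.34; AND[a·b] → w = 0.1258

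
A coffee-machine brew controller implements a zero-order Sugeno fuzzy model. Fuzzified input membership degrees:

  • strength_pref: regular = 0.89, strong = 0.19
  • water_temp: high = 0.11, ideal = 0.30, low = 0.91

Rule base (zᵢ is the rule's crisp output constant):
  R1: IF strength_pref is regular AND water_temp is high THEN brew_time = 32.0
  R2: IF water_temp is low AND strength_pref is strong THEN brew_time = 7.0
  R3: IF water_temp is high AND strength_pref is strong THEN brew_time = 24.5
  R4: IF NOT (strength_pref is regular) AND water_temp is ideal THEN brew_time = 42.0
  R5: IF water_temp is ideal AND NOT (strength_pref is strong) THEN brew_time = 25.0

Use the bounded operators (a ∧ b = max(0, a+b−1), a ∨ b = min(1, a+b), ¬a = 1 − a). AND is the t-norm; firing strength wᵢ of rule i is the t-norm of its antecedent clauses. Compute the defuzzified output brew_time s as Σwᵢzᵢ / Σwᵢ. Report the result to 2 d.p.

R1 (z=32.0): regular=0.89, high=0.11; AND[max(0, a+b−1)] → w = 0.00
R2 (z=7.0): low=0.91, strong=0.19; AND[max(0, a+b−1)] → w = 0.10
R3 (z=24.5): high=0.11, strong=0.19; AND[max(0, a+b−1)] → w = 0.00
R4 (z=42.0): ¬regular=1−0.89=0.11, ideal=0.30; AND[max(0, a+b−1)] → w = 0.00
R5 (z=25.0): ideal=0.30, ¬strong=1−0.19=0.81; AND[max(0, a+b−1)] → w = 0.11
Weighted average = (0.00·32.0 + 0.10·7.0 + 0.00·24.5 + 0.00·42.0 + 0.11·25.0) / (0.00 + 0.10 + 0.00 + 0.00 + 0.11)
  = 3.4500 / 0.2100 = 16.43

16.43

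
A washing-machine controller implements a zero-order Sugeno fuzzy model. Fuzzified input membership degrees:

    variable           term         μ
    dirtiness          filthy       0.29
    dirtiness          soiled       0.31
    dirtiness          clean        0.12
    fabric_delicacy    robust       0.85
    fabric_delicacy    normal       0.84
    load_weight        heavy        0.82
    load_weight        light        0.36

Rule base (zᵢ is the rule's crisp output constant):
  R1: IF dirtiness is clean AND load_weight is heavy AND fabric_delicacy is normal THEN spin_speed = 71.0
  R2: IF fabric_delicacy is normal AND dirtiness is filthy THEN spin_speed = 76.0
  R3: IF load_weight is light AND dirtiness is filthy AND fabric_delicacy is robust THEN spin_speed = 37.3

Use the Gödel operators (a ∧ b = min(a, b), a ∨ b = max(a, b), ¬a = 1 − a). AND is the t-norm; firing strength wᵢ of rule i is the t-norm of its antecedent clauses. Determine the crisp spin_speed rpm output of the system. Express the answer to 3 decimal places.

R1 (z=71.0): clean=0.12, heavy=0.82, normal=0.84; AND[min(a, b)] → w = 0.12
R2 (z=76.0): normal=0.84, filthy=0.29; AND[min(a, b)] → w = 0.29
R3 (z=37.3): light=0.36, filthy=0.29, robust=0.85; AND[min(a, b)] → w = 0.29
Weighted average = (0.12·71.0 + 0.29·76.0 + 0.29·37.3) / (0.12 + 0.29 + 0.29)
  = 41.3770 / 0.7000 = 59.110

59.110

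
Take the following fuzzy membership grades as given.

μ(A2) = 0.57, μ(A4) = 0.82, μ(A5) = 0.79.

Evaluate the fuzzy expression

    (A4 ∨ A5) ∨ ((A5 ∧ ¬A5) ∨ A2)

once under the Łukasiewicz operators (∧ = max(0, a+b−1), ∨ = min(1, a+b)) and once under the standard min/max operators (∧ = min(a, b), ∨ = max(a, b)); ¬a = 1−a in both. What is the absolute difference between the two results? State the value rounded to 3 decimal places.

Under Łukasiewicz:
  A4 ∨ A5 = min(1, a+b) on (0.82, 0.79) = 1.00
  ¬A5 = 1 − 0.79 = 0.21
  A5 ∧ ¬A5 = max(0, a+b−1) on (0.79, 0.21) = 0.00
  (A5 ∧ ¬A5) ∨ A2 = min(1, a+b) on (0.00, 0.57) = 0.57
  (A4 ∨ A5) ∨ ((A5 ∧ ¬A5) ∨ A2) = min(1, a+b) on (1.00, 0.57) = 1.00
  → value = 1.0000
Under standard min/max:
  A4 ∨ A5 = max(a, b) on (0.82, 0.79) = 0.82
  ¬A5 = 1 − 0.79 = 0.21
  A5 ∧ ¬A5 = min(a, b) on (0.79, 0.21) = 0.21
  (A5 ∧ ¬A5) ∨ A2 = max(a, b) on (0.21, 0.57) = 0.57
  (A4 ∨ A5) ∨ ((A5 ∧ ¬A5) ∨ A2) = max(a, b) on (0.82, 0.57) = 0.82
  → value = 0.8200
|1.0000 − 0.8200| = 0.180

0.180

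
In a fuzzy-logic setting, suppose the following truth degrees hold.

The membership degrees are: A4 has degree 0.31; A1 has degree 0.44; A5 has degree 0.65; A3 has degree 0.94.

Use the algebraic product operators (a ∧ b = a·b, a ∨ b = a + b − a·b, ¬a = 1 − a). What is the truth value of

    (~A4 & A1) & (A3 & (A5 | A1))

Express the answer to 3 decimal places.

~A4 = 1 − 0.3100 = 0.6900
~A4 & A1 = a·b on (0.6900, 0.4400) = 0.3036
A5 | A1 = a + b − a·b on (0.6500, 0.4400) = 0.8040
A3 & (A5 | A1) = a·b on (0.9400, 0.8040) = 0.7558
(~A4 & A1) & (A3 & (A5 | A1)) = a·b on (0.3036, 0.7558) = 0.2294

0.229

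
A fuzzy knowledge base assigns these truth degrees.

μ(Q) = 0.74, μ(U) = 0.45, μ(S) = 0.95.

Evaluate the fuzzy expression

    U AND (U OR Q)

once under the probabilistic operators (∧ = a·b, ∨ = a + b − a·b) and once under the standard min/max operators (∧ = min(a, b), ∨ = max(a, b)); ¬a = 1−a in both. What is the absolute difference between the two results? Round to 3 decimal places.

0.064

Under probabilistic:
  U OR Q = a + b − a·b on (0.4500, 0.7400) = 0.8570
  U AND (U OR Q) = a·b on (0.4500, 0.8570) = 0.3856
  → value = 0.3856
Under standard min/max:
  U OR Q = max(a, b) on (0.45, 0.74) = 0.74
  U AND (U OR Q) = min(a, b) on (0.45, 0.74) = 0.45
  → value = 0.4500
|0.3856 − 0.4500| = 0.064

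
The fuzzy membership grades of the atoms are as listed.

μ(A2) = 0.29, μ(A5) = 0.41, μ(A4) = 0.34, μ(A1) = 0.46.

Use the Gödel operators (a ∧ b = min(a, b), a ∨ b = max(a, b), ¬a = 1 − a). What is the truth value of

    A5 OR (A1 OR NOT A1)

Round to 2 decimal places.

NOT A1 = 1 − 0.46 = 0.54
A1 OR NOT A1 = max(a, b) on (0.46, 0.54) = 0.54
A5 OR (A1 OR NOT A1) = max(a, b) on (0.41, 0.54) = 0.54

0.54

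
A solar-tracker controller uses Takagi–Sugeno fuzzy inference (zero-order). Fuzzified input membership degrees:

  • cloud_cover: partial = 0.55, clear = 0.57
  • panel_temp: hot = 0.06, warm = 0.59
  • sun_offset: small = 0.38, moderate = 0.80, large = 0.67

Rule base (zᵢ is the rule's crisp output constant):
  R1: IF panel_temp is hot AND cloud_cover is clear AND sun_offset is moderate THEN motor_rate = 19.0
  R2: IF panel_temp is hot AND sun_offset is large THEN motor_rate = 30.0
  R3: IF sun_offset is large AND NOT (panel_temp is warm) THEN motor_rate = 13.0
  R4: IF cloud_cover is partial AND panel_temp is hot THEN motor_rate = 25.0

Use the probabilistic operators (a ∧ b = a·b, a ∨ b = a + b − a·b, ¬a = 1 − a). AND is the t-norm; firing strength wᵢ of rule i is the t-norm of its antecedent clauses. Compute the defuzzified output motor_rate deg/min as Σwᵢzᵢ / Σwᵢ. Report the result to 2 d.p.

16.31

R1 (z=19.0): hot=0.06, clear=0.57, moderate=0.80; AND[a·b] → w = 0.0274
R2 (z=30.0): hot=0.06, large=0.67; AND[a·b] → w = 0.0402
R3 (z=13.0): large=0.67, ¬warm=1−0.59=0.41; AND[a·b] → w = 0.2747
R4 (z=25.0): partial=0.55, hot=0.06; AND[a·b] → w = 0.0330
Weighted average = (0.0274·19.0 + 0.0402·30.0 + 0.2747·13.0 + 0.0330·25.0) / (0.0274 + 0.0402 + 0.2747 + 0.0330)
  = 6.1219 / 0.3753 = 16.31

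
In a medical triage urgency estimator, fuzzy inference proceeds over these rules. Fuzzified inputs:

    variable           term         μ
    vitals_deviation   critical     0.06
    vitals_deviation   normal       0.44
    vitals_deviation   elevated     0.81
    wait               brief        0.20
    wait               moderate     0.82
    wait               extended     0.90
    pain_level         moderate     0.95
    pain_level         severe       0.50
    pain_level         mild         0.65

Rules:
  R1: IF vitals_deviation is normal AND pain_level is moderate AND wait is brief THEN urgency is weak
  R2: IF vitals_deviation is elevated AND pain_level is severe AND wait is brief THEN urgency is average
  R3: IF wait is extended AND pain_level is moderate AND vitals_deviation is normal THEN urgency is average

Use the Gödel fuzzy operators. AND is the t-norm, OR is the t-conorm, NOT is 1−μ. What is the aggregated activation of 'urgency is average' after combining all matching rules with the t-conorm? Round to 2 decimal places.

R1: normal=0.44, moderate=0.95, brief=0.20; AND[min(a, b)] → w = 0.20
R2: elevated=0.81, severe=0.50, brief=0.20; AND[min(a, b)] → w = 0.20
R3: extended=0.90, moderate=0.95, normal=0.44; AND[min(a, b)] → w = 0.44
Rules with consequent 'average': {R2, R3} → strengths 0.20, 0.44
Aggregate via t-conorm [max(a, b)]: 0.44

0.44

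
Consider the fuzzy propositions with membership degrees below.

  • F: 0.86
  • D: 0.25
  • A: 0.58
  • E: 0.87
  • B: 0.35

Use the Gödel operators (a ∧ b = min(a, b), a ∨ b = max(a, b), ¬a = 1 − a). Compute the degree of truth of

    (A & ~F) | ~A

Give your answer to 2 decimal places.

0.42

~F = 1 − 0.86 = 0.14
A & ~F = min(a, b) on (0.58, 0.14) = 0.14
~A = 1 − 0.58 = 0.42
(A & ~F) | ~A = max(a, b) on (0.14, 0.42) = 0.42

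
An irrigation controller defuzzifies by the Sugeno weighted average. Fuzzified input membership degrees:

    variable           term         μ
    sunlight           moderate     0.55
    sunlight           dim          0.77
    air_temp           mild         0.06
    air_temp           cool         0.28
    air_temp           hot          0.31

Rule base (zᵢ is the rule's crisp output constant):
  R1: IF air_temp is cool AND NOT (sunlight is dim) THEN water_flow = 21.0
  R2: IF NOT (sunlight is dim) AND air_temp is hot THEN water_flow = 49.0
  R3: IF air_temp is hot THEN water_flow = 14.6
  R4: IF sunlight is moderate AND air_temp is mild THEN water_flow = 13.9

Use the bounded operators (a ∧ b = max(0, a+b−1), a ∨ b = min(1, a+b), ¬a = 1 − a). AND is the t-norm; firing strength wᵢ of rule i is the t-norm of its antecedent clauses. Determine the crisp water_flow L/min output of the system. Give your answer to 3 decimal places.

R1 (z=21.0): cool=0.28, ¬dim=1−0.77=0.23; AND[max(0, a+b−1)] → w = 0.00
R2 (z=49.0): ¬dim=1−0.77=0.23, hot=0.31; AND[max(0, a+b−1)] → w = 0.00
R3 (z=14.6): hot=0.31 → w = 0.31
R4 (z=13.9): moderate=0.55, mild=0.06; AND[max(0, a+b−1)] → w = 0.00
Weighted average = (0.00·21.0 + 0.00·49.0 + 0.31·14.6 + 0.00·13.9) / (0.00 + 0.00 + 0.31 + 0.00)
  = 4.5260 / 0.3100 = 14.600

14.600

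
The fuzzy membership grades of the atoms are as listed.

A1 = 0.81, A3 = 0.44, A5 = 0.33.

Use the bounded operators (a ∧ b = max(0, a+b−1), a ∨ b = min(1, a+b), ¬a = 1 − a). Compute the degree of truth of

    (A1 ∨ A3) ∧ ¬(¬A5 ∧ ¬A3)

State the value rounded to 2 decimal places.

0.77

A1 ∨ A3 = min(1, a+b) on (0.81, 0.44) = 1.00
¬A5 = 1 − 0.33 = 0.67
¬A3 = 1 − 0.44 = 0.56
¬A5 ∧ ¬A3 = max(0, a+b−1) on (0.67, 0.56) = 0.23
¬(¬A5 ∧ ¬A3) = 1 − 0.23 = 0.77
(A1 ∨ A3) ∧ ¬(¬A5 ∧ ¬A3) = max(0, a+b−1) on (1.00, 0.77) = 0.77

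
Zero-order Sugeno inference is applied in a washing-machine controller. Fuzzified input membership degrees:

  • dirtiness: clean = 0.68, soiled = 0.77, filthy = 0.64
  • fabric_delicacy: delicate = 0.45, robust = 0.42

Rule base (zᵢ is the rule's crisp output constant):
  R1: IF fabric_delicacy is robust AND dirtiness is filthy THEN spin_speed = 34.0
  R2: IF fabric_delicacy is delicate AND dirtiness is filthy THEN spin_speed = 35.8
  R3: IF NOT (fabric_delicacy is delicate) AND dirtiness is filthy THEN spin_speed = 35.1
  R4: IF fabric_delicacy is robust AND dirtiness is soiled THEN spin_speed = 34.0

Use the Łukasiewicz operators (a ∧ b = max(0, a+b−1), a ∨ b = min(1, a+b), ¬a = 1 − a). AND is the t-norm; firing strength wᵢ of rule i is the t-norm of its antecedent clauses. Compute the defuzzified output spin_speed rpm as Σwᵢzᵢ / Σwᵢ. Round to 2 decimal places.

R1 (z=34.0): robust=0.42, filthy=0.64; AND[max(0, a+b−1)] → w = 0.06
R2 (z=35.8): delicate=0.45, filthy=0.64; AND[max(0, a+b−1)] → w = 0.09
R3 (z=35.1): ¬delicate=1−0.45=0.55, filthy=0.64; AND[max(0, a+b−1)] → w = 0.19
R4 (z=34.0): robust=0.42, soiled=0.77; AND[max(0, a+b−1)] → w = 0.19
Weighted average = (0.06·34.0 + 0.09·35.8 + 0.19·35.1 + 0.19·34.0) / (0.06 + 0.09 + 0.19 + 0.19)
  = 18.3910 / 0.5300 = 34.70

34.70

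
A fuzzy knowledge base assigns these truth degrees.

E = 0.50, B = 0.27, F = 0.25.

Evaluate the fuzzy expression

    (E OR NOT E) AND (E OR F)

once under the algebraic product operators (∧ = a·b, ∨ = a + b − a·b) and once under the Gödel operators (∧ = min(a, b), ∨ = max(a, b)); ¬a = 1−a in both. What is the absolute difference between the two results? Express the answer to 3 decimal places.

Under algebraic product:
  NOT E = 1 − 0.5000 = 0.5000
  E OR NOT E = a + b − a·b on (0.5000, 0.5000) = 0.7500
  E OR F = a + b − a·b on (0.5000, 0.2500) = 0.6250
  (E OR NOT E) AND (E OR F) = a·b on (0.7500, 0.6250) = 0.4688
  → value = 0.4688
Under Gödel:
  NOT E = 1 − 0.50 = 0.50
  E OR NOT E = max(a, b) on (0.50, 0.50) = 0.50
  E OR F = max(a, b) on (0.50, 0.25) = 0.50
  (E OR NOT E) AND (E OR F) = min(a, b) on (0.50, 0.50) = 0.50
  → value = 0.5000
|0.4688 − 0.5000| = 0.031

0.031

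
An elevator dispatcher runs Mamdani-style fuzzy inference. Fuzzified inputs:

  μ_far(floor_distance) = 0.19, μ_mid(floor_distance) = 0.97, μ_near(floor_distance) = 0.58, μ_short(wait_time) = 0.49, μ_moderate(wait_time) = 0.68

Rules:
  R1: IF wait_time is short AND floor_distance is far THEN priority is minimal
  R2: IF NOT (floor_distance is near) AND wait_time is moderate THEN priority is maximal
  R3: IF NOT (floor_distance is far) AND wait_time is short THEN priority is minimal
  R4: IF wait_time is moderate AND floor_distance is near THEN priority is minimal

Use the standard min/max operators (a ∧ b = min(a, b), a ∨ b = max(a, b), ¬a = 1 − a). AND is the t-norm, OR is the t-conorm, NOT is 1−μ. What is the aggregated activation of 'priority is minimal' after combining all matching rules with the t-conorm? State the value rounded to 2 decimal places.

0.58

R1: short=0.49, far=0.19; AND[min(a, b)] → w = 0.19
R2: ¬near=1−0.58=0.42, moderate=0.68; AND[min(a, b)] → w = 0.42
R3: ¬far=1−0.19=0.81, short=0.49; AND[min(a, b)] → w = 0.49
R4: moderate=0.68, near=0.58; AND[min(a, b)] → w = 0.58
Rules with consequent 'minimal': {R1, R3, R4} → strengths 0.19, 0.49, 0.58
Aggregate via t-conorm [max(a, b)]: 0.58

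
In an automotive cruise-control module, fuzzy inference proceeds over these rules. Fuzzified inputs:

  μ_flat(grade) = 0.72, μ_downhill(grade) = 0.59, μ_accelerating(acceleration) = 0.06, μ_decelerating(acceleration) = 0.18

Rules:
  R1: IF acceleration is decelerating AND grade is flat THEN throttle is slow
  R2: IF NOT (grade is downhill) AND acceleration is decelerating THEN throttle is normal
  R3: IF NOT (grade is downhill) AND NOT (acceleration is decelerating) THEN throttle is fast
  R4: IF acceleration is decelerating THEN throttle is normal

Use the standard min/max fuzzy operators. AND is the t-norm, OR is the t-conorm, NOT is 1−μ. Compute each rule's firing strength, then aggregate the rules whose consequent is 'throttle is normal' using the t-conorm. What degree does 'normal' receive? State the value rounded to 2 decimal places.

R1: decelerating=0.18, flat=0.72; AND[min(a, b)] → w = 0.18
R2: ¬downhill=1−0.59=0.41, decelerating=0.18; AND[min(a, b)] → w = 0.18
R3: ¬downhill=1−0.59=0.41, ¬decelerating=1−0.18=0.82; AND[min(a, b)] → w = 0.41
R4: decelerating=0.18 → w = 0.18
Rules with consequent 'normal': {R2, R4} → strengths 0.18, 0.18
Aggregate via t-conorm [max(a, b)]: 0.18

0.18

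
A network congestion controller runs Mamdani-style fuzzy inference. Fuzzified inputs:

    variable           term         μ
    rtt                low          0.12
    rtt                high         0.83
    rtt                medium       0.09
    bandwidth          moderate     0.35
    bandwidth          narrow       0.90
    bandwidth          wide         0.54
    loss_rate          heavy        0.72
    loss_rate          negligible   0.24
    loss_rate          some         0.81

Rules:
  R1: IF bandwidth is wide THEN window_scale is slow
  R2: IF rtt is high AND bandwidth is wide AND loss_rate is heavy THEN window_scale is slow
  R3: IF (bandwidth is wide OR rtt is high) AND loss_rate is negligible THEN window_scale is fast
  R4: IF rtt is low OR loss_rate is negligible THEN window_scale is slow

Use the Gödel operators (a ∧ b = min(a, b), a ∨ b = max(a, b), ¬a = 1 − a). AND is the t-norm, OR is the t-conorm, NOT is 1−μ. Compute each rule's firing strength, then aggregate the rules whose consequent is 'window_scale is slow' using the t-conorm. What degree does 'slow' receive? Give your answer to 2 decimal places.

R1: wide=0.54 → w = 0.54
R2: high=0.83, wide=0.54, heavy=0.72; AND[min(a, b)] → w = 0.54
R3: (wide=0.54 OR high=0.83) = 0.83; AND[min(a, b)] with negligible=0.24 → w = 0.24
R4: low=0.12, negligible=0.24; OR[max(a, b)] → w = 0.24
Rules with consequent 'slow': {R1, R2, R4} → strengths 0.54, 0.54, 0.24
Aggregate via t-conorm [max(a, b)]: 0.54

0.54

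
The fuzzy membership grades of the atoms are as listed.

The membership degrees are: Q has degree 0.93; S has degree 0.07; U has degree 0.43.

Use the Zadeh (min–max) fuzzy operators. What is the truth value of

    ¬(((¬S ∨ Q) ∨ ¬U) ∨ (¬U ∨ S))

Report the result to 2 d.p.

0.07

¬S = 1 − 0.07 = 0.93
¬S ∨ Q = max(a, b) on (0.93, 0.93) = 0.93
¬U = 1 − 0.43 = 0.57
(¬S ∨ Q) ∨ ¬U = max(a, b) on (0.93, 0.57) = 0.93
¬U = 1 − 0.43 = 0.57
¬U ∨ S = max(a, b) on (0.57, 0.07) = 0.57
((¬S ∨ Q) ∨ ¬U) ∨ (¬U ∨ S) = max(a, b) on (0.93, 0.57) = 0.93
¬(((¬S ∨ Q) ∨ ¬U) ∨ (¬U ∨ S)) = 1 − 0.93 = 0.07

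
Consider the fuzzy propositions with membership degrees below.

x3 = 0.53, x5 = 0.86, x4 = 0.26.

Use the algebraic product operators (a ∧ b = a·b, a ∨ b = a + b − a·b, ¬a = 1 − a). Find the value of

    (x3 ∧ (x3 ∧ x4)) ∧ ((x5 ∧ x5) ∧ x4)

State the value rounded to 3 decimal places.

0.014

x3 ∧ x4 = a·b on (0.5300, 0.2600) = 0.1378
x3 ∧ (x3 ∧ x4) = a·b on (0.5300, 0.1378) = 0.0730
x5 ∧ x5 = a·b on (0.8600, 0.8600) = 0.7396
(x5 ∧ x5) ∧ x4 = a·b on (0.7396, 0.2600) = 0.1923
(x3 ∧ (x3 ∧ x4)) ∧ ((x5 ∧ x5) ∧ x4) = a·b on (0.0730, 0.1923) = 0.0140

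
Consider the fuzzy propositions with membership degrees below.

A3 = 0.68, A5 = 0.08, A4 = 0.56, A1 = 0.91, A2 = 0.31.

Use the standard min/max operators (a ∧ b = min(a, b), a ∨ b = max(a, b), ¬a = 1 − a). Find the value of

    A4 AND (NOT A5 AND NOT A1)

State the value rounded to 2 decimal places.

NOT A5 = 1 − 0.08 = 0.92
NOT A1 = 1 − 0.91 = 0.09
NOT A5 AND NOT A1 = min(a, b) on (0.92, 0.09) = 0.09
A4 AND (NOT A5 AND NOT A1) = min(a, b) on (0.56, 0.09) = 0.09

0.09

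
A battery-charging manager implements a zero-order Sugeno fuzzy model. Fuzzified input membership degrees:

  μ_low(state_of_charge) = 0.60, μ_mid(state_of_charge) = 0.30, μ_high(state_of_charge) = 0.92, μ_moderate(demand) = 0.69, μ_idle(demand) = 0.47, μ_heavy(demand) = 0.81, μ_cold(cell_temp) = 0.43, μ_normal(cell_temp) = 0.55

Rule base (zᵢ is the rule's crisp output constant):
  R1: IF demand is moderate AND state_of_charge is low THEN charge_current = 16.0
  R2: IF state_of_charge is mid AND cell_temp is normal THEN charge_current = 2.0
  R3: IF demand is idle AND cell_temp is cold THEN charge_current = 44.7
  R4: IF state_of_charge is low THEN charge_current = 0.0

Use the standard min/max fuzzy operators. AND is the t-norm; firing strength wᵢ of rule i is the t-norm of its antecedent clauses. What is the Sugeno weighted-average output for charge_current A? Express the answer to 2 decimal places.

R1 (z=16.0): moderate=0.69, low=0.60; AND[min(a, b)] → w = 0.60
R2 (z=2.0): mid=0.30, normal=0.55; AND[min(a, b)] → w = 0.30
R3 (z=44.7): idle=0.47, cold=0.43; AND[min(a, b)] → w = 0.43
R4 (z=0.0): low=0.60 → w = 0.60
Weighted average = (0.60·16.0 + 0.30·2.0 + 0.43·44.7 + 0.60·0.0) / (0.60 + 0.30 + 0.43 + 0.60)
  = 29.4210 / 1.9300 = 15.24

15.24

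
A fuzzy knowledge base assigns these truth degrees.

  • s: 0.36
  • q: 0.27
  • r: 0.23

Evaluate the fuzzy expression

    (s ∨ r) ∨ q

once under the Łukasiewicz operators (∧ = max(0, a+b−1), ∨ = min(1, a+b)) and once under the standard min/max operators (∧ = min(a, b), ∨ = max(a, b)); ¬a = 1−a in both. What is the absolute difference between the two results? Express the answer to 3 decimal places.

Under Łukasiewicz:
  s ∨ r = min(1, a+b) on (0.36, 0.23) = 0.59
  (s ∨ r) ∨ q = min(1, a+b) on (0.59, 0.27) = 0.86
  → value = 0.8600
Under standard min/max:
  s ∨ r = max(a, b) on (0.36, 0.23) = 0.36
  (s ∨ r) ∨ q = max(a, b) on (0.36, 0.27) = 0.36
  → value = 0.3600
|0.8600 − 0.3600| = 0.500

0.500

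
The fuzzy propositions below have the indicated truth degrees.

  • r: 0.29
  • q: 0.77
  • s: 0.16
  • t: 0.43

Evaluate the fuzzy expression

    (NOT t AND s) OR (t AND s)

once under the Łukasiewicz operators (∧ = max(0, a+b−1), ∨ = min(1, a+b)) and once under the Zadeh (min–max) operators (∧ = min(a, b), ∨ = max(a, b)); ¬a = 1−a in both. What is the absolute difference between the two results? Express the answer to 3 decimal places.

0.160

Under Łukasiewicz:
  NOT t = 1 − 0.43 = 0.57
  NOT t AND s = max(0, a+b−1) on (0.57, 0.16) = 0.00
  t AND s = max(0, a+b−1) on (0.43, 0.16) = 0.00
  (NOT t AND s) OR (t AND s) = min(1, a+b) on (0.00, 0.00) = 0.00
  → value = 0.0000
Under Zadeh (min–max):
  NOT t = 1 − 0.43 = 0.57
  NOT t AND s = min(a, b) on (0.57, 0.16) = 0.16
  t AND s = min(a, b) on (0.43, 0.16) = 0.16
  (NOT t AND s) OR (t AND s) = max(a, b) on (0.16, 0.16) = 0.16
  → value = 0.1600
|0.0000 − 0.1600| = 0.160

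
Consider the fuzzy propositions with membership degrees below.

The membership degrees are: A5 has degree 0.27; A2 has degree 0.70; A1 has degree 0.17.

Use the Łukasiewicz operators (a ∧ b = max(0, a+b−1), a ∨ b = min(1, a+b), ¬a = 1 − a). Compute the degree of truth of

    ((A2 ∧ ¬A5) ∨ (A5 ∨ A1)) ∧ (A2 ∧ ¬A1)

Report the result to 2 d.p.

0.40

¬A5 = 1 − 0.27 = 0.73
A2 ∧ ¬A5 = max(0, a+b−1) on (0.70, 0.73) = 0.43
A5 ∨ A1 = min(1, a+b) on (0.27, 0.17) = 0.44
(A2 ∧ ¬A5) ∨ (A5 ∨ A1) = min(1, a+b) on (0.43, 0.44) = 0.87
¬A1 = 1 − 0.17 = 0.83
A2 ∧ ¬A1 = max(0, a+b−1) on (0.70, 0.83) = 0.53
((A2 ∧ ¬A5) ∨ (A5 ∨ A1)) ∧ (A2 ∧ ¬A1) = max(0, a+b−1) on (0.87, 0.53) = 0.40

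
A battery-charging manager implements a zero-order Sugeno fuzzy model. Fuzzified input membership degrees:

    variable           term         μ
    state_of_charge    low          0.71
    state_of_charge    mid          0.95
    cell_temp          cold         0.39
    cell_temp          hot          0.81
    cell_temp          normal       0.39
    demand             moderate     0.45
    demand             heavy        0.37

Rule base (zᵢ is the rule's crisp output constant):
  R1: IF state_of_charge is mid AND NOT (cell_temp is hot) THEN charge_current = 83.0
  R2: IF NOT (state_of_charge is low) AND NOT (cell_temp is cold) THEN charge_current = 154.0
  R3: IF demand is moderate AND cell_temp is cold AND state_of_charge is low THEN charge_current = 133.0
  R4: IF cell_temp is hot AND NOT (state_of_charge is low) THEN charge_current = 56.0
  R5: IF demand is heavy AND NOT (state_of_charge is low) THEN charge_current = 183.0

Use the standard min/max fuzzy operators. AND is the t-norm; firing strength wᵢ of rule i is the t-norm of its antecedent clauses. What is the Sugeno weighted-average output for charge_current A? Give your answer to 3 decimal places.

R1 (z=83.0): mid=0.95, ¬hot=1−0.81=0.19; AND[min(a, b)] → w = 0.19
R2 (z=154.0): ¬low=1−0.71=0.29, ¬cold=1−0.39=0.61; AND[min(a, b)] → w = 0.29
R3 (z=133.0): moderate=0.45, cold=0.39, low=0.71; AND[min(a, b)] → w = 0.39
R4 (z=56.0): hot=0.81, ¬low=1−0.71=0.29; AND[min(a, b)] → w = 0.29
R5 (z=183.0): heavy=0.37, ¬low=1−0.71=0.29; AND[min(a, b)] → w = 0.29
Weighted average = (0.19·83.0 + 0.29·154.0 + 0.39·133.0 + 0.29·56.0 + 0.29·183.0) / (0.19 + 0.29 + 0.39 + 0.29 + 0.29)
  = 181.6100 / 1.4500 = 125.248

125.248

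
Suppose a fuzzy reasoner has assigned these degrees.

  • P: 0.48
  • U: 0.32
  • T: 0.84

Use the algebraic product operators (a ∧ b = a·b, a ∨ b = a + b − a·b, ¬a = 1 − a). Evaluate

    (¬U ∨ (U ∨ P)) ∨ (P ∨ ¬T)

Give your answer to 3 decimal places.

¬U = 1 − 0.3200 = 0.6800
U ∨ P = a + b − a·b on (0.3200, 0.4800) = 0.6464
¬U ∨ (U ∨ P) = a + b − a·b on (0.6800, 0.6464) = 0.8868
¬T = 1 − 0.8400 = 0.1600
P ∨ ¬T = a + b − a·b on (0.4800, 0.1600) = 0.5632
(¬U ∨ (U ∨ P)) ∨ (P ∨ ¬T) = a + b − a·b on (0.8868, 0.5632) = 0.9506

0.951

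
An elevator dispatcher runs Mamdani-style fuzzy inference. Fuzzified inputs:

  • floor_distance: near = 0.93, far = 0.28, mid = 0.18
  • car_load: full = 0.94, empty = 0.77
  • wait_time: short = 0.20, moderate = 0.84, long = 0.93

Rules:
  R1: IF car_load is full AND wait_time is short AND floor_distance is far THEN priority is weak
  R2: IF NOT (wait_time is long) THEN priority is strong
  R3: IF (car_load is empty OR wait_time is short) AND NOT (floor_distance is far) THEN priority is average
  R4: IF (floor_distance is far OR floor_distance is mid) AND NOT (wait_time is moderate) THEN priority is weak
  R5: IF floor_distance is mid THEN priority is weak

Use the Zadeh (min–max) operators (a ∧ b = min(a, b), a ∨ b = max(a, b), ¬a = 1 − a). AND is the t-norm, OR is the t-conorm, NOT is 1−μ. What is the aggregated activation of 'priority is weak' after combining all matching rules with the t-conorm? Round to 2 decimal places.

R1: full=0.94, short=0.20, far=0.28; AND[min(a, b)] → w = 0.20
R2: ¬long=1−0.93=0.07 → w = 0.07
R3: (empty=0.77 OR short=0.20) = 0.77; AND[min(a, b)] with ¬far=1−0.28=0.72 → w = 0.72
R4: (far=0.28 OR mid=0.18) = 0.28; AND[min(a, b)] with ¬moderate=1−0.84=0.16 → w = 0.16
R5: mid=0.18 → w = 0.18
Rules with consequent 'weak': {R1, R4, R5} → strengths 0.20, 0.16, 0.18
Aggregate via t-conorm [max(a, b)]: 0.20

0.20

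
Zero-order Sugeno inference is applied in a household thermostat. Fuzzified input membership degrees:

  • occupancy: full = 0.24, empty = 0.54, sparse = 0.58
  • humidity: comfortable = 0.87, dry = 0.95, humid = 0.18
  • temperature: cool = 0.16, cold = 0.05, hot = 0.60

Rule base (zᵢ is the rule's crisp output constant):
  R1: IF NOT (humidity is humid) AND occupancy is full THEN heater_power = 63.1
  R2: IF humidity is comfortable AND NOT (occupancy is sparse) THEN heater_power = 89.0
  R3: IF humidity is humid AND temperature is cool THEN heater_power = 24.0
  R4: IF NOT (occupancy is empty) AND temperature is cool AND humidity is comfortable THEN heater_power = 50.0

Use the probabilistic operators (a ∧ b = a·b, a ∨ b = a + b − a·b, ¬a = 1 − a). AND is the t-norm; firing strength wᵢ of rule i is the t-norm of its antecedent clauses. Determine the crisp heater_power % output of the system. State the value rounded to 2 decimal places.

R1 (z=63.1): ¬humid=1−0.18=0.82, full=0.24; AND[a·b] → w = 0.1968
R2 (z=89.0): comfortable=0.87, ¬sparse=1−0.58=0.42; AND[a·b] → w = 0.3654
R3 (z=24.0): humid=0.18, cool=0.16; AND[a·b] → w = 0.0288
R4 (z=50.0): ¬empty=1−0.54=0.46, cool=0.16, comfortable=0.87; AND[a·b] → w = 0.0640
Weighted average = (0.1968·63.1 + 0.3654·89.0 + 0.0288·24.0 + 0.0640·50.0) / (0.1968 + 0.3654 + 0.0288 + 0.0640)
  = 48.8315 / 0.6550 = 74.55

74.55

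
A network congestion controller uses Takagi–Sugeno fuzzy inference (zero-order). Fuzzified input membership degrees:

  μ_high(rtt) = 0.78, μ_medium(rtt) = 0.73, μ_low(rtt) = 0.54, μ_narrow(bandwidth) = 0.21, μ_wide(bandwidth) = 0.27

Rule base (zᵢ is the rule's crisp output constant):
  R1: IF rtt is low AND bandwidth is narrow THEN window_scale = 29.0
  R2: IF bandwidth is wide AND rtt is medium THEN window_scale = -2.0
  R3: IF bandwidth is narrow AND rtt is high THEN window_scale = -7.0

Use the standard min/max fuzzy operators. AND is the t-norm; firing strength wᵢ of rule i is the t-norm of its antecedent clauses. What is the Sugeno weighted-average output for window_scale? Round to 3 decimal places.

5.913

R1 (z=29.0): low=0.54, narrow=0.21; AND[min(a, b)] → w = 0.21
R2 (z=-2.0): wide=0.27, medium=0.73; AND[min(a, b)] → w = 0.27
R3 (z=-7.0): narrow=0.21, high=0.78; AND[min(a, b)] → w = 0.21
Weighted average = (0.21·29.0 + 0.27·-2.0 + 0.21·-7.0) / (0.21 + 0.27 + 0.21)
  = 4.0800 / 0.6900 = 5.913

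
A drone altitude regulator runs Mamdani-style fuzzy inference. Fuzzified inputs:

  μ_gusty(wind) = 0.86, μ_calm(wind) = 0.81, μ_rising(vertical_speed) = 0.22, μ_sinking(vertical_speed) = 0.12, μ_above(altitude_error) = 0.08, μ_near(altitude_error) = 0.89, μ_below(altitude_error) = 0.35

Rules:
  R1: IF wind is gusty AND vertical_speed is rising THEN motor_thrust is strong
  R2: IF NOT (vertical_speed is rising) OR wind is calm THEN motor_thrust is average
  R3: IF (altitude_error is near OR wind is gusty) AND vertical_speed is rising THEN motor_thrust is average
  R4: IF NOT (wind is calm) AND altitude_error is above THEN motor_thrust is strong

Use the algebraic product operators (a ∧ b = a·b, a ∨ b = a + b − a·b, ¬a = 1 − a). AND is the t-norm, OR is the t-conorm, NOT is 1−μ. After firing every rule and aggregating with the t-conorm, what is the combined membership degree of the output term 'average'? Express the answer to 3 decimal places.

0.967

R1: gusty=0.86, rising=0.22; AND[a·b] → w = 0.1892
R2: ¬rising=1−0.22=0.78, calm=0.81; OR[a + b − a·b] → w = 0.9582
R3: (near=0.89 OR gusty=0.86) = 0.9846; AND[a·b] with rising=0.22 → w = 0.2166
R4: ¬calm=1−0.81=0.19, above=0.08; AND[a·b] → w = 0.0152
Rules with consequent 'average': {R2, R3} → strengths 0.9582, 0.2166
Aggregate via t-conorm [a + b − a·b]: 0.9673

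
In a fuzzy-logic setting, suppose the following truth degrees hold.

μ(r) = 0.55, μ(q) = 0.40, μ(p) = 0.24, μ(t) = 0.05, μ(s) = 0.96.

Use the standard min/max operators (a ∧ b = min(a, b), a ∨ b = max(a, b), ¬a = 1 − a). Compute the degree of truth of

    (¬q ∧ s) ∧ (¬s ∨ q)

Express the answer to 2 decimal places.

¬q = 1 − 0.40 = 0.60
¬q ∧ s = min(a, b) on (0.60, 0.96) = 0.60
¬s = 1 − 0.96 = 0.04
¬s ∨ q = max(a, b) on (0.04, 0.40) = 0.40
(¬q ∧ s) ∧ (¬s ∨ q) = min(a, b) on (0.60, 0.40) = 0.40

0.40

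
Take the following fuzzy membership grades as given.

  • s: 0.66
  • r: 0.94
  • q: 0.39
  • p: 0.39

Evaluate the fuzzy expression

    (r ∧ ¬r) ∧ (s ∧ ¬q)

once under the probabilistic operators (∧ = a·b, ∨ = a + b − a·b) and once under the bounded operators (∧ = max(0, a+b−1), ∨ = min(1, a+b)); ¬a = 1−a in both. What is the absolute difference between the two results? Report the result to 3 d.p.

Under probabilistic:
  ¬r = 1 − 0.9400 = 0.0600
  r ∧ ¬r = a·b on (0.9400, 0.0600) = 0.0564
  ¬q = 1 − 0.3900 = 0.6100
  s ∧ ¬q = a·b on (0.6600, 0.6100) = 0.4026
  (r ∧ ¬r) ∧ (s ∧ ¬q) = a·b on (0.0564, 0.4026) = 0.0227
  → value = 0.0227
Under bounded:
  ¬r = 1 − 0.94 = 0.06
  r ∧ ¬r = max(0, a+b−1) on (0.94, 0.06) = 0.00
  ¬q = 1 − 0.39 = 0.61
  s ∧ ¬q = max(0, a+b−1) on (0.66, 0.61) = 0.27
  (r ∧ ¬r) ∧ (s ∧ ¬q) = max(0, a+b−1) on (0.00, 0.27) = 0.00
  → value = 0.0000
|0.0227 − 0.0000| = 0.023

0.023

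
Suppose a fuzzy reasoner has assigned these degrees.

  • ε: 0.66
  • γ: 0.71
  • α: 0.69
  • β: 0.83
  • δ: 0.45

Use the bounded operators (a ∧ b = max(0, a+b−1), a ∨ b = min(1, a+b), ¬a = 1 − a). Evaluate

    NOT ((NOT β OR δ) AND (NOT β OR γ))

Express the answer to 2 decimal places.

0.50

NOT β = 1 − 0.83 = 0.17
NOT β OR δ = min(1, a+b) on (0.17, 0.45) = 0.62
NOT β = 1 − 0.83 = 0.17
NOT β OR γ = min(1, a+b) on (0.17, 0.71) = 0.88
(NOT β OR δ) AND (NOT β OR γ) = max(0, a+b−1) on (0.62, 0.88) = 0.50
NOT ((NOT β OR δ) AND (NOT β OR γ)) = 1 − 0.50 = 0.50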